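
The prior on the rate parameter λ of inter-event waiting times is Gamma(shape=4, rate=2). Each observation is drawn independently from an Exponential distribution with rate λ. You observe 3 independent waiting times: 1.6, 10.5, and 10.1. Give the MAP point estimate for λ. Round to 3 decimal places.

The Exponential(rate=λ) likelihood is ∝ λ^n e^(−λΣtᵢ). Here n = 3 and Σtᵢ = 1.6 + 10.5 + 10.1 = 22.2.
Posterior ∝ λ^3e^(−2λ) · λ^3e^(−22.2λ) = λ^6e^(−24.2λ), i.e. Gamma(7, 24.2).
Mode = (a−1)/b = 6/24.2 ≈ 0.248.

λ̂_MAP = 0.248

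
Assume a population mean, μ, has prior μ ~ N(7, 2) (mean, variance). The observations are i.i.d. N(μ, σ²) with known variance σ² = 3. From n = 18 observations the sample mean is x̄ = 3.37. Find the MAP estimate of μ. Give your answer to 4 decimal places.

n = 18, x̄ = 3.37.
For a Normal prior and Normal likelihood with known variance, the posterior is Normal; its mode equals its mean, the precision-weighted average.
Prior precision 1/σ₀² = 1/2 = 0.5; data precision n/σ² = 18/3 = 6.
μ̂ = (0.5·7 + 6·3.37) / (0.5 + 6) = 23.72/6.5 = 1186/325 ≈ 3.6492.

μ̂_MAP = 3.6492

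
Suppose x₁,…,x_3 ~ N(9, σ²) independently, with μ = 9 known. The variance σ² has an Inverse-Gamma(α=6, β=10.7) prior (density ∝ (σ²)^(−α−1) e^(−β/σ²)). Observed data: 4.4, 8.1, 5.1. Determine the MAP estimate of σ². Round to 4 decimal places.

σ̂²_MAP = 3.4459

Sum of squared deviations about the known mean: SS = (4.4−9)² + (8.1−9)² + (5.1−9)² = 37.18.
The Normal likelihood contributes (σ²)^(−n/2) exp(−SS/(2σ²)), so the posterior is Inverse-Gamma(α + n/2, β + SS/2) = Inverse-Gamma(7.5, 29.29).
The mode of Inverse-Gamma(a, b) is b/(a+1) = 29.29/8.5 ≈ 3.4459.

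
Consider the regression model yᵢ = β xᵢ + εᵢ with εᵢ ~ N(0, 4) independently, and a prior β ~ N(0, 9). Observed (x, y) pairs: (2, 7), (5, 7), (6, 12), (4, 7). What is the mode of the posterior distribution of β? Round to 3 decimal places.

log p(β | y) = −Σ(yᵢ − βxᵢ)²/(2·4) − β²/(2·9) + const.
Setting the derivative to zero: Σxᵢ(yᵢ − βxᵢ)/4 − β/9 = 0, so β = Σxᵢyᵢ / (Σxᵢ² + σ²/τ²).
Σxᵢyᵢ = 2·7 + 5·7 + 6·12 + 4·7 = 149; Σxᵢ² = 81; σ²/τ² = 4/9.
β̂_MAP = 149 / (81 + 4/9) = 149/(733/9) = 1341/733 ≈ 1.829.

β̂_MAP = 1.829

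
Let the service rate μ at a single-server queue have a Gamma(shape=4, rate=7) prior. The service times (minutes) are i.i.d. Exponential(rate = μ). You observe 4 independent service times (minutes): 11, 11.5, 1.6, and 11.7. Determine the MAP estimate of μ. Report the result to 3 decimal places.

The Exponential(rate=μ) likelihood is ∝ μ^n e^(−μΣtᵢ). Here n = 4 and Σtᵢ = 11 + 11.5 + 1.6 + 11.7 = 35.8.
Posterior ∝ μ^3e^(−7μ) · μ^4e^(−35.8μ) = μ^7e^(−42.8μ), i.e. Gamma(8, 42.8).
Mode = (a−1)/b = 7/42.8 ≈ 0.164.

μ̂_MAP = 0.164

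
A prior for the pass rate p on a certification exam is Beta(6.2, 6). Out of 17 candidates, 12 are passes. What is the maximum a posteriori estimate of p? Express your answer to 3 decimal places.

Prior: Beta(6.2, 6).
Data: 12 successes in 17 trials. The binomial likelihood contributes p^12(1−p)^5, so the posterior is Beta(6.2+12, 6+5) = Beta(18.2, 11).
For Beta(a, b) with a, b > 1 the mode is (a−1)/(a+b−2) = 17.2/27.2 ≈ 0.632.

p̂_MAP = 0.632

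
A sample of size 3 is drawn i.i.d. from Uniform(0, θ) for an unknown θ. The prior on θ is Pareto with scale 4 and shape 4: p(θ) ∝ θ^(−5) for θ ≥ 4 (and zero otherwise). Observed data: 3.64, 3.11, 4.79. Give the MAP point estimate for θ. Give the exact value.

The Uniform(0, θ) likelihood is θ^(−n) for θ ≥ max(xᵢ), zero otherwise. Here max(xᵢ) = 4.79.
Posterior ∝ θ^(−5) · θ^(−3) = θ^(−8) on θ ≥ max(4, 4.79) = 4.79.
This density is strictly decreasing in θ, so the posterior mode lies at the lower boundary of the support.

θ̂_MAP = 4.79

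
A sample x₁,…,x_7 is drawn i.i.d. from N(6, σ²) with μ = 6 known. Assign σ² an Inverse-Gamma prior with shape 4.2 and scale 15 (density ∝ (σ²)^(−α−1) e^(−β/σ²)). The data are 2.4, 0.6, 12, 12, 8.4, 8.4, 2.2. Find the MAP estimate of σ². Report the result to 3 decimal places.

σ̂²_MAP = 9.775

Sum of squared deviations about the known mean: SS = (2.4−6)² + (0.6−6)² + (12−6)² + (12−6)² + (8.4−6)² + (8.4−6)² + (2.2−6)² = 140.08.
The Normal likelihood contributes (σ²)^(−n/2) exp(−SS/(2σ²)), so the posterior is Inverse-Gamma(α + n/2, β + SS/2) = Inverse-Gamma(7.7, 85.04).
The mode of Inverse-Gamma(a, b) is b/(a+1) = 85.04/8.7 ≈ 9.775.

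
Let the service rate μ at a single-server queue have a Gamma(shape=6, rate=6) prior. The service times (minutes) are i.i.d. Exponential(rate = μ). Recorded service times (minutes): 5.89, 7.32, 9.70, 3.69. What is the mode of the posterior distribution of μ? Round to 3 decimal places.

The Exponential(rate=μ) likelihood is ∝ μ^n e^(−μΣtᵢ). Here n = 4 and Σtᵢ = 5.89 + 7.32 + 9.70 + 3.69 = 26.60.
Posterior ∝ μ^5e^(−6μ) · μ^4e^(−26.60μ) = μ^9e^(−32.60μ), i.e. Gamma(10, 32.60).
Mode = (a−1)/b = 9/32.60 ≈ 0.276.

μ̂_MAP = 0.276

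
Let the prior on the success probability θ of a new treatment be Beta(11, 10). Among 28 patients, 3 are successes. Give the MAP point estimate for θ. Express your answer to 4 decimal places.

Prior: Beta(11, 10).
Data: 3 successes in 28 trials. The binomial likelihood contributes θ^3(1−θ)^25, so the posterior is Beta(11+3, 10+25) = Beta(14, 35).
For Beta(a, b) with a, b > 1 the mode is (a−1)/(a+b−2) = 13/47 ≈ 0.2766.

θ̂_MAP = 0.2766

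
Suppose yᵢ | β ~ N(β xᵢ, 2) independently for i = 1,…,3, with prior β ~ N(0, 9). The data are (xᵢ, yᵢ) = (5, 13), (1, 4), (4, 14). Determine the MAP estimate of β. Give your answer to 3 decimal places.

log p(β | y) = −Σ(yᵢ − βxᵢ)²/(2·2) − β²/(2·9) + const.
Setting the derivative to zero: Σxᵢ(yᵢ − βxᵢ)/2 − β/9 = 0, so β = Σxᵢyᵢ / (Σxᵢ² + σ²/τ²).
Σxᵢyᵢ = 5·13 + 1·4 + 4·14 = 125; Σxᵢ² = 42; σ²/τ² = 2/9.
β̂_MAP = 125 / (42 + 2/9) = 125/(380/9) = 225/76 ≈ 2.961.

β̂_MAP = 2.961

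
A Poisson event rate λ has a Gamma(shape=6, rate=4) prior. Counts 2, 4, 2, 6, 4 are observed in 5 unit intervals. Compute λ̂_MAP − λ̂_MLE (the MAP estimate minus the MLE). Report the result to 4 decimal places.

Σxᵢ = 18. Posterior is Gamma(24, 9); MAP = (24−1)/9 = 23/9 ≈ 2.55556.
MLE = x̄ = 18/5 ≈ 3.60000.
Difference = 23/9 − 18/5 = -47/45 ≈ -1.0444.

MAP − MLE = -1.0444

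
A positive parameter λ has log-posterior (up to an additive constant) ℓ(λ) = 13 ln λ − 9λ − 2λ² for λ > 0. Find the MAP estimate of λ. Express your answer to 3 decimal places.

ℓ'(λ) = 13/λ − 9 − 4λ. Setting this to zero and multiplying by λ: 4λ² + 9λ − 13 = 0.
λ = (−9 + √(9² + 4·4·13)) / (2·4) = (−9 + √289) / 8 = (−9 + 17)/8 = 1.
ℓ''(λ) = −13/λ² − 4 < 0, confirming a maximum.

λ̂_MAP = 1.000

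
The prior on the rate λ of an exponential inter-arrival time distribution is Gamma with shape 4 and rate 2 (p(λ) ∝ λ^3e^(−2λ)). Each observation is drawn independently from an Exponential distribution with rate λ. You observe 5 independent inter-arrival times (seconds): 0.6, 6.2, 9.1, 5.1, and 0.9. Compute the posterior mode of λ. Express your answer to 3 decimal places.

The Exponential(rate=λ) likelihood is ∝ λ^n e^(−λΣtᵢ). Here n = 5 and Σtᵢ = 0.6 + 6.2 + 9.1 + 5.1 + 0.9 = 21.9.
Posterior ∝ λ^3e^(−2λ) · λ^5e^(−21.9λ) = λ^8e^(−23.9λ), i.e. Gamma(9, 23.9).
Mode = (a−1)/b = 8/23.9 ≈ 0.335.

λ̂_MAP = 0.335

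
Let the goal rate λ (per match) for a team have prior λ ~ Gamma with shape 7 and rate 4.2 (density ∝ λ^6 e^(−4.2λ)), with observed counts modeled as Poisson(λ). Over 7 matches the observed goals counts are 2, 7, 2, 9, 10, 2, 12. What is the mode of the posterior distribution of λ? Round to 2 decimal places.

λ̂_MAP = 4.46

Σxᵢ = 2+7+2+9+10+2+12 = 44, with n = 7.
Posterior ∝ λ^6e^(−4.2λ) · λ^44e^(−7λ) = λ^50e^(−11.2λ), i.e. Gamma(shape=51, rate=11.2).
The mode of a Gamma(a, b) with a ≥ 1 (shape–rate) is (a−1)/b = 50/11.2 ≈ 4.46.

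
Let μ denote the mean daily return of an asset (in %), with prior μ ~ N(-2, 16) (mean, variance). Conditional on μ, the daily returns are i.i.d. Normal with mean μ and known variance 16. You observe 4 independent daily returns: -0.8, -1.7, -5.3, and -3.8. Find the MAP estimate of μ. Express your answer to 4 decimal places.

μ̂_MAP = -2.7200

n = 4; x̄ = ((-0.8) + (-1.7) + (-5.3) + (-3.8))/4 = -11.6/4 = -2.9.
For a Normal prior and Normal likelihood with known variance, the posterior is Normal; its mode equals its mean, the precision-weighted average.
Prior precision 1/σ₀² = 1/16 = 0.0625; data precision n/σ² = 4/16 = 0.25.
μ̂ = (0.0625·(-2) + 0.25·(-2.9)) / (0.0625 + 0.25) = (-0.85)/0.3125 = -2.7200.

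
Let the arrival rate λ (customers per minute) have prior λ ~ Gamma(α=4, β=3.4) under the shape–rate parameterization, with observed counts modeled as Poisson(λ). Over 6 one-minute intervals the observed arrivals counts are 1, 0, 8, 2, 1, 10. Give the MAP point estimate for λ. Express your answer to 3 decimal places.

Σxᵢ = 1+0+8+2+1+10 = 22, with n = 6.
Posterior ∝ λ^3e^(−3.4λ) · λ^22e^(−6λ) = λ^25e^(−9.4λ), i.e. Gamma(shape=26, rate=9.4).
The mode of a Gamma(a, b) with a ≥ 1 (shape–rate) is (a−1)/b = 25/9.4 ≈ 2.660.

λ̂_MAP = 2.660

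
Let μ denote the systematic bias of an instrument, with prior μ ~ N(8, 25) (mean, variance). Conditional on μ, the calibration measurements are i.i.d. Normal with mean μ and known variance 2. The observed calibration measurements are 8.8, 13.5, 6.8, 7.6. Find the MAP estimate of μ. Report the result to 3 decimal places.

μ̂_MAP = 9.152

n = 4; x̄ = (8.8 + 13.5 + 6.8 + 7.6)/4 = 36.7/4 = 9.175.
For a Normal prior and Normal likelihood with known variance, the posterior is Normal; its mode equals its mean, the precision-weighted average.
Prior precision 1/σ₀² = 1/25 = 0.04; data precision n/σ² = 4/2 = 2.
μ̂ = (0.04·8 + 2·9.175) / (0.04 + 2) = 18.67/2.04 = 1867/204 ≈ 9.152.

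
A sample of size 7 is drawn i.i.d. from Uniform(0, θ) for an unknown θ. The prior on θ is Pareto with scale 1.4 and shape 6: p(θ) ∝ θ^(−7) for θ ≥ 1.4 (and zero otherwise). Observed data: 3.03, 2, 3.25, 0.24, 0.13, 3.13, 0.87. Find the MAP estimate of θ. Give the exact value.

The Uniform(0, θ) likelihood is θ^(−n) for θ ≥ max(xᵢ), zero otherwise. Here max(xᵢ) = 3.25.
Posterior ∝ θ^(−7) · θ^(−7) = θ^(−14) on θ ≥ max(1.4, 3.25) = 3.25.
This density is strictly decreasing in θ, so the posterior mode lies at the lower boundary of the support.

θ̂_MAP = 3.25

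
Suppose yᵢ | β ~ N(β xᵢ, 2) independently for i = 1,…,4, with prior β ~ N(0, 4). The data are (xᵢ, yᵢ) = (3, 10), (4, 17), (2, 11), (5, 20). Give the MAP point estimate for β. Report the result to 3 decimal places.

β̂_MAP = 4.037

log p(β | y) = −Σ(yᵢ − βxᵢ)²/(2·2) − β²/(2·4) + const.
Setting the derivative to zero: Σxᵢ(yᵢ − βxᵢ)/2 − β/4 = 0, so β = Σxᵢyᵢ / (Σxᵢ² + σ²/τ²).
Σxᵢyᵢ = 3·10 + 4·17 + 2·11 + 5·20 = 220; Σxᵢ² = 54; σ²/τ² = 0.5.
β̂_MAP = 220 / (54 + 0.5) = 220/54.5 ≈ 4.037.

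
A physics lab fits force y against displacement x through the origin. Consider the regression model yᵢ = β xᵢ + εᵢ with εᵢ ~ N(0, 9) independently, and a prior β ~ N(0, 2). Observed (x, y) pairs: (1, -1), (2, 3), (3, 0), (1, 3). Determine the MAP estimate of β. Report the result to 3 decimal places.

log p(β | y) = −Σ(yᵢ − βxᵢ)²/(2·9) − β²/(2·2) + const.
Setting the derivative to zero: Σxᵢ(yᵢ − βxᵢ)/9 − β/2 = 0, so β = Σxᵢyᵢ / (Σxᵢ² + σ²/τ²).
Σxᵢyᵢ = 1·(-1) + 2·3 + 3·0 + 1·3 = 8; Σxᵢ² = 15; σ²/τ² = 4.5.
β̂_MAP = 8 / (15 + 4.5) = 8/19.5 ≈ 0.410.

β̂_MAP = 0.410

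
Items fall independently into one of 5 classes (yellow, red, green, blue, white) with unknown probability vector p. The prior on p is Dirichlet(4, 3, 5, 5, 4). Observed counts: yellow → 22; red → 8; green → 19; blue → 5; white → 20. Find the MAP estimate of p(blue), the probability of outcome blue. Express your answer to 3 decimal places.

The posterior is Dirichlet(αᵢ + nᵢ) = Dirichlet(26, 11, 24, 10, 24).
For a Dirichlet(a₁,…,a_K) with all aᵢ > 1, the mode has j-th component (aⱼ − 1)/(Σaᵢ − K).
Here Σaᵢ = 95 and K = 5, so p(blue) = (10 − 1)/(95 − 5) = 9/90 ≈ 0.100.

MAP estimate of p(blue) = 0.100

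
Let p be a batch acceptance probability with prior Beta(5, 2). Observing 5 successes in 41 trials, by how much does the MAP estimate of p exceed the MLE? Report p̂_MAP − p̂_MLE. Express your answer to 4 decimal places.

MAP − MLE = 0.0737

Posterior is Beta(10, 38); MAP = (10−1)/(48−2) = 9/46 ≈ 0.19565.
MLE ignores the prior: p̂_MLE = k/n = 5/41 ≈ 0.12195.
Difference = 9/46 − 5/41 = 139/1886 ≈ 0.0737.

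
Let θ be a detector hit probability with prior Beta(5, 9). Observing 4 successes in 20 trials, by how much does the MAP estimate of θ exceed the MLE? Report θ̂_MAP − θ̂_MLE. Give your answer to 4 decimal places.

Posterior is Beta(9, 25); MAP = (9−1)/(34−2) = 8/32 ≈ 0.25000.
MLE ignores the prior: θ̂_MLE = k/n = 4/20 ≈ 0.20000.
Difference = 8/32 − 4/20 = 1/20 ≈ 0.0500.

MAP − MLE = 0.0500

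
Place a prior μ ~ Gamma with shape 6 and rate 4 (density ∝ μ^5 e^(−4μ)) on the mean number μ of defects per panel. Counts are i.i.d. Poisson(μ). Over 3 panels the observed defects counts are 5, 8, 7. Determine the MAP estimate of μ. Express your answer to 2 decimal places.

μ̂_MAP = 3.57

Σxᵢ = 5+8+7 = 20, with n = 3.
Posterior ∝ μ^5e^(−4μ) · μ^20e^(−3μ) = μ^25e^(−7μ), i.e. Gamma(shape=26, rate=7).
The mode of a Gamma(a, b) with a ≥ 1 (shape–rate) is (a−1)/b = 25/7 ≈ 3.57.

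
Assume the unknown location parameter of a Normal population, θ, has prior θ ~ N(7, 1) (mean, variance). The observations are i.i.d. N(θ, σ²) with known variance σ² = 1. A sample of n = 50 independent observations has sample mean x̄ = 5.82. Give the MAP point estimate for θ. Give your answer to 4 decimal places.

θ̂_MAP = 5.8431

n = 50, x̄ = 5.82.
For a Normal prior and Normal likelihood with known variance, the posterior is Normal; its mode equals its mean, the precision-weighted average.
Prior precision 1/σ₀² = 1/1 = 1; data precision n/σ² = 50/1 = 50.
θ̂ = (1·7 + 50·5.82) / (1 + 50) = 298/51 ≈ 5.8431.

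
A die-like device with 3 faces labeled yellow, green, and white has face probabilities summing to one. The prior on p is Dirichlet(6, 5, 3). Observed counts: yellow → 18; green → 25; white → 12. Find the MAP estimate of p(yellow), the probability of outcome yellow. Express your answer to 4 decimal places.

The posterior is Dirichlet(αᵢ + nᵢ) = Dirichlet(24, 30, 15).
For a Dirichlet(a₁,…,a_K) with all aᵢ > 1, the mode has j-th component (aⱼ − 1)/(Σaᵢ − K).
Here Σaᵢ = 69 and K = 3, so p(yellow) = (24 − 1)/(69 − 3) = 23/66 ≈ 0.3485.

MAP estimate of p(yellow) = 0.3485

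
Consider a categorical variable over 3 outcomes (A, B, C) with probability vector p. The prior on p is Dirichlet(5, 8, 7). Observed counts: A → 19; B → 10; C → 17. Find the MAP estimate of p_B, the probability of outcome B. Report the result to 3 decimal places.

MAP estimate of p_B = 0.270

The posterior is Dirichlet(αᵢ + nᵢ) = Dirichlet(24, 18, 24).
For a Dirichlet(a₁,…,a_K) with all aᵢ > 1, the mode has j-th component (aⱼ − 1)/(Σaᵢ − K).
Here Σaᵢ = 66 and K = 3, so p_B = (18 − 1)/(66 − 3) = 17/63 ≈ 0.270.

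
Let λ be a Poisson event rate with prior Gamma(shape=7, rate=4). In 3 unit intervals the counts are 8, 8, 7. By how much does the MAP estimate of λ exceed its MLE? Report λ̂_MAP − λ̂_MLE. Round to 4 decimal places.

MAP − MLE = -3.5238

Σxᵢ = 23. Posterior is Gamma(30, 7); MAP = (30−1)/7 = 29/7 ≈ 4.14286.
MLE = x̄ = 23/3 ≈ 7.66667.
Difference = 29/7 − 23/3 = -74/21 ≈ -3.5238.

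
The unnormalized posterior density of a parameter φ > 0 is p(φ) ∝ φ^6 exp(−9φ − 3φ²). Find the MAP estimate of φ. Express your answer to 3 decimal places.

φ̂_MAP = 0.500

ℓ'(φ) = 6/φ − 9 − 6φ. Setting this to zero and multiplying by φ: 6φ² + 9φ − 6 = 0.
φ = (−9 + √(9² + 4·6·6)) / (2·6) = (−9 + √225) / 12 = (−9 + 15)/12 = 1/2.
ℓ''(φ) = −6/φ² − 6 < 0, confirming a maximum.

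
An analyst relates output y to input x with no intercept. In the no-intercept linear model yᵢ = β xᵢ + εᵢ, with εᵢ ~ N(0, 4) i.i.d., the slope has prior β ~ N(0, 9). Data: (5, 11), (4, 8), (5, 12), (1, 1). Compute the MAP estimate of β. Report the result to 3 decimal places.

log p(β | y) = −Σ(yᵢ − βxᵢ)²/(2·4) − β²/(2·9) + const.
Setting the derivative to zero: Σxᵢ(yᵢ − βxᵢ)/4 − β/9 = 0, so β = Σxᵢyᵢ / (Σxᵢ² + σ²/τ²).
Σxᵢyᵢ = 5·11 + 4·8 + 5·12 + 1·1 = 148; Σxᵢ² = 67; σ²/τ² = 4/9.
β̂_MAP = 148 / (67 + 4/9) = 148/(607/9) = 1332/607 ≈ 2.194.

β̂_MAP = 2.194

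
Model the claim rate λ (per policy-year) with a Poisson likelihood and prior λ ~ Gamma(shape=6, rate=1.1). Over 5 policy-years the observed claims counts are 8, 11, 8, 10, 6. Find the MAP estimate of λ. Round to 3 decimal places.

λ̂_MAP = 7.869

Σxᵢ = 8+11+8+10+6 = 43, with n = 5.
Posterior ∝ λ^5e^(−1.1λ) · λ^43e^(−5λ) = λ^48e^(−6.1λ), i.e. Gamma(shape=49, rate=6.1).
The mode of a Gamma(a, b) with a ≥ 1 (shape–rate) is (a−1)/b = 48/6.1 ≈ 7.869.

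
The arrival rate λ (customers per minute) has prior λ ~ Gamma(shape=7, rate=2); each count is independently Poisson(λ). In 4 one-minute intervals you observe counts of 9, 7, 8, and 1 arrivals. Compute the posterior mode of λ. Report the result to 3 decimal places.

λ̂_MAP = 5.167

Σxᵢ = 9+7+8+1 = 25, with n = 4.
Posterior ∝ λ^6e^(−2λ) · λ^25e^(−4λ) = λ^31e^(−6λ), i.e. Gamma(shape=32, rate=6).
The mode of a Gamma(a, b) with a ≥ 1 (shape–rate) is (a−1)/b = 31/6 ≈ 5.167.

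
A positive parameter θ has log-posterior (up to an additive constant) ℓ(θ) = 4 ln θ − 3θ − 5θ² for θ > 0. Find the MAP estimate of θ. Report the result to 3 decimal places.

θ̂_MAP = 0.500

ℓ'(θ) = 4/θ − 3 − 10θ. Setting this to zero and multiplying by θ: 10θ² + 3θ − 4 = 0.
θ = (−3 + √(3² + 4·10·4)) / (2·10) = (−3 + √169) / 20 = (−3 + 13)/20 = 1/2.
ℓ''(θ) = −4/θ² − 10 < 0, confirming a maximum.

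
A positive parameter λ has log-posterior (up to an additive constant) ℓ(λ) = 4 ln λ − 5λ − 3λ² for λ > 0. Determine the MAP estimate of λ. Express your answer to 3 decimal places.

ℓ'(λ) = 4/λ − 5 − 6λ. Setting this to zero and multiplying by λ: 6λ² + 5λ − 4 = 0.
λ = (−5 + √(5² + 4·6·4)) / (2·6) = (−5 + √121) / 12 = (−5 + 11)/12 = 1/2.
ℓ''(λ) = −4/λ² − 6 < 0, confirming a maximum.

λ̂_MAP = 0.500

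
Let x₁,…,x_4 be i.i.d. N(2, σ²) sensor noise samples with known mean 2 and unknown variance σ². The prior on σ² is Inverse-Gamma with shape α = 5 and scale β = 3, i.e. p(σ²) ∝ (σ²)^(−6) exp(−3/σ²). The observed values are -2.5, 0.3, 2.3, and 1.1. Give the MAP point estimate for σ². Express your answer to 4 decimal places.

Sum of squared deviations about the known mean: SS = (-2.5−2)² + (0.3−2)² + (2.3−2)² + (1.1−2)² = 24.04.
The Normal likelihood contributes (σ²)^(−n/2) exp(−SS/(2σ²)), so the posterior is Inverse-Gamma(α + n/2, β + SS/2) = Inverse-Gamma(7, 15.02).
The mode of Inverse-Gamma(a, b) is b/(a+1) = 15.02/8 ≈ 1.8775.

σ̂²_MAP = 1.8775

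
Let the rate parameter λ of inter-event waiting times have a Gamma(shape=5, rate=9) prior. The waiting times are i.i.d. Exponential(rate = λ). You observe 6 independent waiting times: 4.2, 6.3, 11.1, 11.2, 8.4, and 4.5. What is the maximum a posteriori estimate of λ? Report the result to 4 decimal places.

λ̂_MAP = 0.1828

The Exponential(rate=λ) likelihood is ∝ λ^n e^(−λΣtᵢ). Here n = 6 and Σtᵢ = 4.2 + 6.3 + 11.1 + 11.2 + 8.4 + 4.5 = 45.7.
Posterior ∝ λ^4e^(−9λ) · λ^6e^(−45.7λ) = λ^10e^(−54.7λ), i.e. Gamma(11, 54.7).
Mode = (a−1)/b = 10/54.7 ≈ 0.1828.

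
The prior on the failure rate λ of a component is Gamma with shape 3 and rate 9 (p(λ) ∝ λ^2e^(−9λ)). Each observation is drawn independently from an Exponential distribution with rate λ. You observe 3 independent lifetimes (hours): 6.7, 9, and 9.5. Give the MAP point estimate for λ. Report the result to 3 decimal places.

λ̂_MAP = 0.146

The Exponential(rate=λ) likelihood is ∝ λ^n e^(−λΣtᵢ). Here n = 3 and Σtᵢ = 6.7 + 9 + 9.5 = 25.2.
Posterior ∝ λ^2e^(−9λ) · λ^3e^(−25.2λ) = λ^5e^(−34.2λ), i.e. Gamma(6, 34.2).
Mode = (a−1)/b = 5/34.2 ≈ 0.146.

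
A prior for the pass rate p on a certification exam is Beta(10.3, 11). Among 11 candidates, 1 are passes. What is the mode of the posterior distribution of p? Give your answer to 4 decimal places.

p̂_MAP = 0.3399

Prior: Beta(10.3, 11).
Data: 1 success in 11 trials. The binomial likelihood contributes p(1−p)^10, so the posterior is Beta(10.3+1, 11+10) = Beta(11.3, 21).
For Beta(a, b) with a, b > 1 the mode is (a−1)/(a+b−2) = 10.3/30.3 ≈ 0.3399.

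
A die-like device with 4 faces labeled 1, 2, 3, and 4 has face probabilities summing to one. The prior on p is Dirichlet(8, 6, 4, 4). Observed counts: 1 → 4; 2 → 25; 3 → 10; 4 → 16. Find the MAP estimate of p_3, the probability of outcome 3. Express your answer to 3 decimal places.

MAP estimate: 0.178

The posterior is Dirichlet(αᵢ + nᵢ) = Dirichlet(12, 31, 14, 20).
For a Dirichlet(a₁,…,a_K) with all aᵢ > 1, the mode has j-th component (aⱼ − 1)/(Σaᵢ − K).
Here Σaᵢ = 77 and K = 4, so p_3 = (14 − 1)/(77 − 4) = 13/73 ≈ 0.178.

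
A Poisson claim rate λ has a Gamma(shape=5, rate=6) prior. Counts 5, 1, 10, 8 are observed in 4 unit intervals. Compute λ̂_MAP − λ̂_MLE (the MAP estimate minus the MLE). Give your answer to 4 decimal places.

MAP − MLE = -3.2000

Σxᵢ = 24. Posterior is Gamma(29, 10); MAP = (29−1)/10 = 28/10 ≈ 2.80000.
MLE = x̄ = 24/4 ≈ 6.00000.
Difference = 28/10 − 24/4 = -16/5 ≈ -3.2000.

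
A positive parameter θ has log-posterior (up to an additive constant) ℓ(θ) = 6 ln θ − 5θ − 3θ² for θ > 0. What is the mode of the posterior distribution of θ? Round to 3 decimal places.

ℓ'(θ) = 6/θ − 5 − 6θ. Setting this to zero and multiplying by θ: 6θ² + 5θ − 6 = 0.
θ = (−5 + √(5² + 4·6·6)) / (2·6) = (−5 + √169) / 12 = (−5 + 13)/12 = 2/3.
ℓ''(θ) = −6/θ² − 6 < 0, confirming a maximum.

θ̂_MAP = 0.667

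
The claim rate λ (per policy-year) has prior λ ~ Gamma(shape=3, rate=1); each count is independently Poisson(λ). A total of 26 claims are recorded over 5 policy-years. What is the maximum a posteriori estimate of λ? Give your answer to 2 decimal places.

Σxᵢ = 26, n = 5.
Posterior ∝ λ^2e^(−1λ) · λ^26e^(−5λ) = λ^28e^(−6λ), i.e. Gamma(shape=29, rate=6).
The mode of a Gamma(a, b) with a ≥ 1 (shape–rate) is (a−1)/b = 28/6 ≈ 4.67.

λ̂_MAP = 4.67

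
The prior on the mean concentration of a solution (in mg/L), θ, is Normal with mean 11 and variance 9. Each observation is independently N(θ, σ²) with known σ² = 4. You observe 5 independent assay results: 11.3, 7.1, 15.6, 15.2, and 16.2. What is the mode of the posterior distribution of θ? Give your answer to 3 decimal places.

n = 5; x̄ = (11.3 + 7.1 + 15.6 + 15.2 + 16.2)/5 = 65.4/5 = 13.08.
For a Normal prior and Normal likelihood with known variance, the posterior is Normal; its mode equals its mean, the precision-weighted average.
Prior precision 1/σ₀² = 1/9; data precision n/σ² = 5/4 = 1.25.
θ̂ = ((1/9)·11 + 1.25·13.08) / (1/9 + 1.25) = (3163/180)/(49/36) = 3163/245 ≈ 12.910.

θ̂_MAP = 12.910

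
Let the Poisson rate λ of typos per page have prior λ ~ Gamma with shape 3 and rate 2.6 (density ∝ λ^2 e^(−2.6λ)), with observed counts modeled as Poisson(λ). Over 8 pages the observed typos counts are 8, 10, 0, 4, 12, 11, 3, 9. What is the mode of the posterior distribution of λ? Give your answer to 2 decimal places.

Σxᵢ = 8+10+0+4+12+11+3+9 = 57, with n = 8.
Posterior ∝ λ^2e^(−2.6λ) · λ^57e^(−8λ) = λ^59e^(−10.6λ), i.e. Gamma(shape=60, rate=10.6).
The mode of a Gamma(a, b) with a ≥ 1 (shape–rate) is (a−1)/b = 59/10.6 ≈ 5.57.

λ̂_MAP = 5.57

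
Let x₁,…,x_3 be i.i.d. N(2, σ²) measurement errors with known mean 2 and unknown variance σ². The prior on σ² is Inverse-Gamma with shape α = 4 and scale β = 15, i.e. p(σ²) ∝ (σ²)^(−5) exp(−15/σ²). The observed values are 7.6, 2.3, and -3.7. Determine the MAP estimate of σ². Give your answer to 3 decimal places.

Sum of squared deviations about the known mean: SS = (7.6−2)² + (2.3−2)² + (-3.7−2)² = 63.94.
The Normal likelihood contributes (σ²)^(−n/2) exp(−SS/(2σ²)), so the posterior is Inverse-Gamma(α + n/2, β + SS/2) = Inverse-Gamma(5.5, 46.97).
The mode of Inverse-Gamma(a, b) is b/(a+1) = 46.97/6.5 ≈ 7.226.

σ̂²_MAP = 7.226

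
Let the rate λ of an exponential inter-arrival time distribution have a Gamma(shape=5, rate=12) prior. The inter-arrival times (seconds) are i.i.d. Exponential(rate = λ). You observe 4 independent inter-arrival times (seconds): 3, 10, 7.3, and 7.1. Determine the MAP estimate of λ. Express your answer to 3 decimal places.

The Exponential(rate=λ) likelihood is ∝ λ^n e^(−λΣtᵢ). Here n = 4 and Σtᵢ = 3 + 10 + 7.3 + 7.1 = 27.4.
Posterior ∝ λ^4e^(−12λ) · λ^4e^(−27.4λ) = λ^8e^(−39.4λ), i.e. Gamma(9, 39.4).
Mode = (a−1)/b = 8/39.4 ≈ 0.203.

λ̂_MAP = 0.203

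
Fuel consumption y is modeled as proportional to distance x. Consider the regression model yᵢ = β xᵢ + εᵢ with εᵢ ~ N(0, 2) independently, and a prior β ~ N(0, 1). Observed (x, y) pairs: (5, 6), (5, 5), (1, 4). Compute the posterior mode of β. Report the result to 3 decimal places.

β̂_MAP = 1.113

log p(β | y) = −Σ(yᵢ − βxᵢ)²/(2·2) − β²/(2·1) + const.
Setting the derivative to zero: Σxᵢ(yᵢ − βxᵢ)/2 − β/1 = 0, so β = Σxᵢyᵢ / (Σxᵢ² + σ²/τ²).
Σxᵢyᵢ = 5·6 + 5·5 + 1·4 = 59; Σxᵢ² = 51; σ²/τ² = 2.
β̂_MAP = 59 / (51 + 2) = 59/53 ≈ 1.113.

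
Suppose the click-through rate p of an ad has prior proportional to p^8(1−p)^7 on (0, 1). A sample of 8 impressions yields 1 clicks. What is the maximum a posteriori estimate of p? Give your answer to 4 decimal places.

p̂_MAP = 0.3913

The prior density ∝ p^8(1−p)^7 is the kernel of Beta(9, 8).
Data: 1 success in 8 trials. The binomial likelihood contributes p(1−p)^7, so the posterior is Beta(9+1, 8+7) = Beta(10, 15).
For Beta(a, b) with a, b > 1 the mode is (a−1)/(a+b−2) = 9/23 ≈ 0.3913.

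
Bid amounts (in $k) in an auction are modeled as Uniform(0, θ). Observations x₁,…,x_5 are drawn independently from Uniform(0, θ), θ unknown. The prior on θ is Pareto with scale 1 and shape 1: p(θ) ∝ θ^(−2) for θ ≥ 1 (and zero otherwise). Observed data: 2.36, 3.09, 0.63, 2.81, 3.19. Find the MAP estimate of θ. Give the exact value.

θ̂_MAP = 3.19

The Uniform(0, θ) likelihood is θ^(−n) for θ ≥ max(xᵢ), zero otherwise. Here max(xᵢ) = 3.19.
Posterior ∝ θ^(−2) · θ^(−5) = θ^(−7) on θ ≥ max(1, 3.19) = 3.19.
This density is strictly decreasing in θ, so the posterior mode lies at the lower boundary of the support.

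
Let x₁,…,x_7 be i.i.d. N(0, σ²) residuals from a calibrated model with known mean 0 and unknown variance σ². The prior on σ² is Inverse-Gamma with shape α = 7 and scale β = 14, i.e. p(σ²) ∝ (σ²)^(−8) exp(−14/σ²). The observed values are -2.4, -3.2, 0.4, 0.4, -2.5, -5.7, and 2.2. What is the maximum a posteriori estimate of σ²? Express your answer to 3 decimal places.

σ̂²_MAP = 3.822

Sum of squared deviations about the known mean: SS = (-2.4−0)² + (-3.2−0)² + (0.4−0)² + (0.4−0)² + (-2.5−0)² + (-5.7−0)² + (2.2−0)² = 59.9.
The Normal likelihood contributes (σ²)^(−n/2) exp(−SS/(2σ²)), so the posterior is Inverse-Gamma(α + n/2, β + SS/2) = Inverse-Gamma(10.5, 43.95).
The mode of Inverse-Gamma(a, b) is b/(a+1) = 43.95/11.5 ≈ 3.822.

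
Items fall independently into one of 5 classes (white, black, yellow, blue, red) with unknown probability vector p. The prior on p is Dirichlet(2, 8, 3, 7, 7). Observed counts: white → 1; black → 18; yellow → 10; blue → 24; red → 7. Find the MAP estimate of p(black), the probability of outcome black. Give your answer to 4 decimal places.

The posterior is Dirichlet(αᵢ + nᵢ) = Dirichlet(3, 26, 13, 31, 14).
For a Dirichlet(a₁,…,a_K) with all aᵢ > 1, the mode has j-th component (aⱼ − 1)/(Σaᵢ − K).
Here Σaᵢ = 87 and K = 5, so p(black) = (26 − 1)/(87 − 5) = 25/82 ≈ 0.3049.

MAP estimate of p(black) = 0.3049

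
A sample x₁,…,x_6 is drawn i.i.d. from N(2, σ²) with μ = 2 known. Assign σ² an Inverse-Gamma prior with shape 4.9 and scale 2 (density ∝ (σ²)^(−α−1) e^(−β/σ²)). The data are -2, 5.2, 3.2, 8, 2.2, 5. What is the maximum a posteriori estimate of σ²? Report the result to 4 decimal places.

σ̂²_MAP = 4.3101

Sum of squared deviations about the known mean: SS = (-2−2)² + (5.2−2)² + (3.2−2)² + (8−2)² + (2.2−2)² + (5−2)² = 72.72.
The Normal likelihood contributes (σ²)^(−n/2) exp(−SS/(2σ²)), so the posterior is Inverse-Gamma(α + n/2, β + SS/2) = Inverse-Gamma(7.9, 38.36).
The mode of Inverse-Gamma(a, b) is b/(a+1) = 38.36/8.9 ≈ 4.3101.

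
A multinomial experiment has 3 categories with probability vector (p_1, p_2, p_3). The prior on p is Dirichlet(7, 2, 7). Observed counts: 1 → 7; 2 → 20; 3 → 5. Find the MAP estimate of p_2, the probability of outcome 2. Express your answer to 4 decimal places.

MAP estimate: 0.4667

The posterior is Dirichlet(αᵢ + nᵢ) = Dirichlet(14, 22, 12).
For a Dirichlet(a₁,…,a_K) with all aᵢ > 1, the mode has j-th component (aⱼ − 1)/(Σaᵢ − K).
Here Σaᵢ = 48 and K = 3, so p_2 = (22 − 1)/(48 − 3) = 21/45 ≈ 0.4667.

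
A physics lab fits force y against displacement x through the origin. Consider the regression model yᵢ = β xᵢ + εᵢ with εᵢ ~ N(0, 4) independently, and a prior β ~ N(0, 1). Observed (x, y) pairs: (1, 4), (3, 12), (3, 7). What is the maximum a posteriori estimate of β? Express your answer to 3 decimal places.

log p(β | y) = −Σ(yᵢ − βxᵢ)²/(2·4) − β²/(2·1) + const.
Setting the derivative to zero: Σxᵢ(yᵢ − βxᵢ)/4 − β/1 = 0, so β = Σxᵢyᵢ / (Σxᵢ² + σ²/τ²).
Σxᵢyᵢ = 1·4 + 3·12 + 3·7 = 61; Σxᵢ² = 19; σ²/τ² = 4.
β̂_MAP = 61 / (19 + 4) = 61/23 ≈ 2.652.

β̂_MAP = 2.652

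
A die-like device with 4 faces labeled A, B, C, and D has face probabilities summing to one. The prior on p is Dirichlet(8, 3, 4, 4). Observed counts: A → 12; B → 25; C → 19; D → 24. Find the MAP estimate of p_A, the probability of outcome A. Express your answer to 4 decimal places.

The posterior is Dirichlet(αᵢ + nᵢ) = Dirichlet(20, 28, 23, 28).
For a Dirichlet(a₁,…,a_K) with all aᵢ > 1, the mode has j-th component (aⱼ − 1)/(Σaᵢ − K).
Here Σaᵢ = 99 and K = 4, so p_A = (20 − 1)/(99 − 4) = 19/95 ≈ 0.2000.

MAP estimate of p_A = 0.2000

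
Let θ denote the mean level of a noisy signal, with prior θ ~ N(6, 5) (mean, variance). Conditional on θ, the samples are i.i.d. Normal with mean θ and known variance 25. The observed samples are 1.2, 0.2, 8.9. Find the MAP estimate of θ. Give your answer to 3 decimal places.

n = 3; x̄ = (1.2 + 0.2 + 8.9)/3 = 10.3/3 = 103/30 ≈ 3.4333.
For a Normal prior and Normal likelihood with known variance, the posterior is Normal; its mode equals its mean, the precision-weighted average.
Prior precision 1/σ₀² = 1/5 = 0.2; data precision n/σ² = 3/25 = 0.12.
θ̂ = (0.2·6 + 0.12·(103/30)) / (0.2 + 0.12) = 1.612/0.32 = 5.0375 ≈ 5.038.

θ̂_MAP = 5.038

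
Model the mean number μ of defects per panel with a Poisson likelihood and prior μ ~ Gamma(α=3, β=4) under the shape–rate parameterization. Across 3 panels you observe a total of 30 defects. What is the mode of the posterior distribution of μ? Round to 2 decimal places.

Σxᵢ = 30, n = 3.
Posterior ∝ μ^2e^(−4μ) · μ^30e^(−3μ) = μ^32e^(−7μ), i.e. Gamma(shape=33, rate=7).
The mode of a Gamma(a, b) with a ≥ 1 (shape–rate) is (a−1)/b = 32/7 ≈ 4.57.

μ̂_MAP = 4.57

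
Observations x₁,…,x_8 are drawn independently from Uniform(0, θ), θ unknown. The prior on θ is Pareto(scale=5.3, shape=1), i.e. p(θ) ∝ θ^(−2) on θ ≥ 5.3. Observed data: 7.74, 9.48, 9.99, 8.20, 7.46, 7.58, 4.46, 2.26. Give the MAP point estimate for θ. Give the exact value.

θ̂_MAP = 9.99

The Uniform(0, θ) likelihood is θ^(−n) for θ ≥ max(xᵢ), zero otherwise. Here max(xᵢ) = 9.99.
Posterior ∝ θ^(−2) · θ^(−8) = θ^(−10) on θ ≥ max(5.3, 9.99) = 9.99.
This density is strictly decreasing in θ, so the posterior mode lies at the lower boundary of the support.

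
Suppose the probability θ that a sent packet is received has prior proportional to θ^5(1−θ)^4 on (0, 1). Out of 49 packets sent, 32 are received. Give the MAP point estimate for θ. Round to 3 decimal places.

θ̂_MAP = 0.638

The prior density ∝ θ^5(1−θ)^4 is the kernel of Beta(6, 5).
Data: 32 successes in 49 trials. The binomial likelihood contributes θ^32(1−θ)^17, so the posterior is Beta(6+32, 5+17) = Beta(38, 22).
For Beta(a, b) with a, b > 1 the mode is (a−1)/(a+b−2) = 37/58 ≈ 0.638.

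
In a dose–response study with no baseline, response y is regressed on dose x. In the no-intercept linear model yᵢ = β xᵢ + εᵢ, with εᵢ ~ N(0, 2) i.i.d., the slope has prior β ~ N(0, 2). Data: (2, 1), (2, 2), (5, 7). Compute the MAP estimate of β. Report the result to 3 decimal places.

β̂_MAP = 1.206

log p(β | y) = −Σ(yᵢ − βxᵢ)²/(2·2) − β²/(2·2) + const.
Setting the derivative to zero: Σxᵢ(yᵢ − βxᵢ)/2 − β/2 = 0, so β = Σxᵢyᵢ / (Σxᵢ² + σ²/τ²).
Σxᵢyᵢ = 2·1 + 2·2 + 5·7 = 41; Σxᵢ² = 33; σ²/τ² = 1.
β̂_MAP = 41 / (33 + 1) = 41/34 ≈ 1.206.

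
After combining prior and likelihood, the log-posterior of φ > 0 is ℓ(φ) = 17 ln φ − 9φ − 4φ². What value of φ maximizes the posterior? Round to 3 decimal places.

φ̂_MAP = 1.000

ℓ'(φ) = 17/φ − 9 − 8φ. Setting this to zero and multiplying by φ: 8φ² + 9φ − 17 = 0.
φ = (−9 + √(9² + 4·8·17)) / (2·8) = (−9 + √625) / 16 = (−9 + 25)/16 = 1.
ℓ''(φ) = −17/φ² − 8 < 0, confirming a maximum.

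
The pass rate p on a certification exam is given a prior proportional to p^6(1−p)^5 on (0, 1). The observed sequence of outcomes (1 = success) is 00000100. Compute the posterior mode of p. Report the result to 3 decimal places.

The prior density ∝ p^6(1−p)^5 is the kernel of Beta(7, 6).
Data: 1 success in 8 trials (from the sequence). The binomial likelihood contributes p(1−p)^7, so the posterior is Beta(7+1, 6+7) = Beta(8, 13).
For Beta(a, b) with a, b > 1 the mode is (a−1)/(a+b−2) = 7/19 ≈ 0.368.

p̂_MAP = 0.368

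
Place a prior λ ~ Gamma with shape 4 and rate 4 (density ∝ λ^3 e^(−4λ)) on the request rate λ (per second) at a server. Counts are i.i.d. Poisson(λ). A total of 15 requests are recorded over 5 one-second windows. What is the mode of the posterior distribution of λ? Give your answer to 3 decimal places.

λ̂_MAP = 2.000

Σxᵢ = 15, n = 5.
Posterior ∝ λ^3e^(−4λ) · λ^15e^(−5λ) = λ^18e^(−9λ), i.e. Gamma(shape=19, rate=9).
The mode of a Gamma(a, b) with a ≥ 1 (shape–rate) is (a−1)/b = 18/9 ≈ 2.000.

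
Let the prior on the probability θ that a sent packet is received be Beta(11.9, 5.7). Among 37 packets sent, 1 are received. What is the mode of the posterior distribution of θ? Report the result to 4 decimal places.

Prior: Beta(11.9, 5.7).
Data: 1 success in 37 trials. The binomial likelihood contributes θ(1−θ)^36, so the posterior is Beta(11.9+1, 5.7+36) = Beta(12.9, 41.7).
For Beta(a, b) with a, b > 1 the mode is (a−1)/(a+b−2) = 11.9/52.6 ≈ 0.2262.

θ̂_MAP = 0.2262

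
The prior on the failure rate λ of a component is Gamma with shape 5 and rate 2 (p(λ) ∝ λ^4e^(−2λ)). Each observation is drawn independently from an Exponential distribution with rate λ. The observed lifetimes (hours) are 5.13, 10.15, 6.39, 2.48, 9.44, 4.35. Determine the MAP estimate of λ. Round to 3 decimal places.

λ̂_MAP = 0.250

The Exponential(rate=λ) likelihood is ∝ λ^n e^(−λΣtᵢ). Here n = 6 and Σtᵢ = 5.13 + 10.15 + 6.39 + 2.48 + 9.44 + 4.35 = 37.94.
Posterior ∝ λ^4e^(−2λ) · λ^6e^(−37.94λ) = λ^10e^(−39.94λ), i.e. Gamma(11, 39.94).
Mode = (a−1)/b = 10/39.94 ≈ 0.250.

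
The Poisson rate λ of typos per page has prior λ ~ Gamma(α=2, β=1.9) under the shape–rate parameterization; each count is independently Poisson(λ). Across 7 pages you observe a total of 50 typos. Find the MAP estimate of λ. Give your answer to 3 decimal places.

Σxᵢ = 50, n = 7.
Posterior ∝ λe^(−1.9λ) · λ^50e^(−7λ) = λ^51e^(−8.9λ), i.e. Gamma(shape=52, rate=8.9).
The mode of a Gamma(a, b) with a ≥ 1 (shape–rate) is (a−1)/b = 51/8.9 ≈ 5.730.

λ̂_MAP = 5.730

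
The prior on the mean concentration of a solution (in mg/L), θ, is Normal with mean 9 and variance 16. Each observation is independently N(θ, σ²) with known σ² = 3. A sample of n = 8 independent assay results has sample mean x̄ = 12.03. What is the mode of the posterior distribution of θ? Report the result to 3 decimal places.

θ̂_MAP = 11.961

n = 8, x̄ = 12.03.
For a Normal prior and Normal likelihood with known variance, the posterior is Normal; its mode equals its mean, the precision-weighted average.
Prior precision 1/σ₀² = 1/16 = 0.0625; data precision n/σ² = 8/3.
θ̂ = (0.0625·9 + (8/3)·12.03) / (0.0625 + 8/3) = 32.6425/(131/48) = 39171/3275 ≈ 11.961.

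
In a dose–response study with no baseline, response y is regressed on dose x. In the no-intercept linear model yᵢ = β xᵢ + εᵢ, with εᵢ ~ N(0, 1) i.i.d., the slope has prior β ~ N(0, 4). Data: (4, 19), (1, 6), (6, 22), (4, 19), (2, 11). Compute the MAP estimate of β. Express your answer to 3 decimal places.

β̂_MAP = 4.259

log p(β | y) = −Σ(yᵢ − βxᵢ)²/(2·1) − β²/(2·4) + const.
Setting the derivative to zero: Σxᵢ(yᵢ − βxᵢ)/1 − β/4 = 0, so β = Σxᵢyᵢ / (Σxᵢ² + σ²/τ²).
Σxᵢyᵢ = 4·19 + 1·6 + 6·22 + 4·19 + 2·11 = 312; Σxᵢ² = 73; σ²/τ² = 0.25.
β̂_MAP = 312 / (73 + 0.25) = 312/73.25 ≈ 4.259.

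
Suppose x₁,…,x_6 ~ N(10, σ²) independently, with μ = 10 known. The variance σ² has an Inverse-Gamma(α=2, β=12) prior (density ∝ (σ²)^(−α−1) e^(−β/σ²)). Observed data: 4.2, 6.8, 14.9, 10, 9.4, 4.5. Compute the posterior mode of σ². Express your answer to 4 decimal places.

σ̂²_MAP = 10.2083

Sum of squared deviations about the known mean: SS = (4.2−10)² + (6.8−10)² + (14.9−10)² + (10−10)² + (9.4−10)² + (4.5−10)² = 98.5.
The Normal likelihood contributes (σ²)^(−n/2) exp(−SS/(2σ²)), so the posterior is Inverse-Gamma(α + n/2, β + SS/2) = Inverse-Gamma(5, 61.25).
The mode of Inverse-Gamma(a, b) is b/(a+1) = 61.25/6 ≈ 10.2083.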